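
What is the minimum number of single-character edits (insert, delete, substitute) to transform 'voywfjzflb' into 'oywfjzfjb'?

Let D[i][j] be the edit distance between the first i characters of 'voywfjzflb' and the first j characters of 'oywfjzfjb', with D[i][0] = i, D[0][j] = j, and D[i][j] = D[i-1][j-1] if the characters match, else 1 + min(D[i-1][j], D[i][j-1], D[i-1][j-1]). Filling the table (rows: prefixes of 'voywfjzflb', columns: prefixes of 'oywfjzfjb'):
     ε  o  y  w  f  j  z  f  j  b
  ε  0  1  2  3  4  5  6  7  8  9
  v  1  1  2  3  4  5  6  7  8  9
  o  2  1  2  3  4  5  6  7  8  9
  y  3  2  1  2  3  4  5  6  7  8
  w  4  3  2  1  2  3  4  5  6  7
  f  5  4  3  2  1  2  3  4  5  6
  j  6  5  4  3  2  1  2  3  4  5
  z  7  6  5  4  3  2  1  2  3  4
  f  8  7  6  5  4  3  2  1  2  3
  l  9  8  7  6  5  4  3  2  2  3
  b 10  9  8  7  6  5  4  3  3  2
The bottom-right entry gives D[10][9] = 2, so no sequence of fewer than 2 edits works. Backtracking through the table gives one optimal edit sequence (2 edits):
  voywfjzflb → oywfjzflb (del v @1)
  oywfjzflb → oywfjzfjb (sub l→j @8)
Edit distance = 2.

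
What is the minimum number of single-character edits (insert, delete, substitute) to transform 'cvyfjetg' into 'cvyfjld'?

Let D[i][j] be the edit distance between the first i characters of 'cvyfjetg' and the first j characters of 'cvyfjld', with D[i][0] = i, D[0][j] = j, and D[i][j] = D[i-1][j-1] if the characters match, else 1 + min(D[i-1][j], D[i][j-1], D[i-1][j-1]). Filling the table (rows: prefixes of 'cvyfjetg', columns: prefixes of 'cvyfjld'):
     ε  c  v  y  f  j  l  d
  ε  0  1  2  3  4  5  6  7
  c  1  0  1  2  3  4  5  6
  v  2  1  0  1  2  3  4  5
  y  3  2  1  0  1  2  3  4
  f  4  3  2  1  0  1  2  3
  j  5  4  3  2  1  0  1  2
  e  6  5  4  3  2  1  1  2
  t  7  6  5  4  3  2  2  2
  g  8  7  6  5  4  3  3  3
The bottom-right entry gives D[8][7] = 3, so no sequence of fewer than 3 edits works. Backtracking through the table gives one optimal edit sequence (3 edits):
  cvyfjetg → cvyfjtg (del e @6)
  cvyfjtg → cvyfjlg (sub t→l @6)
  cvyfjlg → cvyfjld (sub g→d @7)
Edit distance = 3.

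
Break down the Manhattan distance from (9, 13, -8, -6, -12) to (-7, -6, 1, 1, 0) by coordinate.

Σ|x_i - y_i| = |9 - (-7)| + |13 - (-6)| + |-8 - 1| + |-6 - 1| + |-12 - 0| = 16 + 19 + 9 + 7 + 12 = 63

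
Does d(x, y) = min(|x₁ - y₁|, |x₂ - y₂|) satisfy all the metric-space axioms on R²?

No. d fails identity of indiscernibles: take x = (0, 0) and y = (0, 1). Then d(x,y) = min(|0 - 0|, |0 - 1|) = min(0, 1) = 0, yet x ≠ y.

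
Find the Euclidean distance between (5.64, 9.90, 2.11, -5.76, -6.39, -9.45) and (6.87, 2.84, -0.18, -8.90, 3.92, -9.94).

√(Σ(x_i - y_i)²) = √((5.64 - 6.87)² + (9.9 - 2.84)² + (2.11 - (-0.18))² + (-5.76 - (-8.9))² + (-6.39 - 3.92)² + (-9.45 - (-9.94))²)
= √((-1.23)² + 7.06² + 2.29² + 3.14² + (-10.31)² + 0.49²) = √(1.5129 + 49.8436 + 5.2441 + 9.8596 + 106.2961 + 0.2401) = √172.9964 ≈ 13.1528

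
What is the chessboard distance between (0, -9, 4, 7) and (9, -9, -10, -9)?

max(|x_i - y_i|) = max(|0 - 9|, |-9 - (-9)|, |4 - (-10)|, |7 - (-9)|) = max(9, 0, 14, 16) = 16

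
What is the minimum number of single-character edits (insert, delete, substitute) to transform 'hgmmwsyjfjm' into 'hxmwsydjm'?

Let D[i][j] be the edit distance between the first i characters of 'hgmmwsyjfjm' and the first j characters of 'hxmwsydjm', with D[i][0] = i, D[0][j] = j, and D[i][j] = D[i-1][j-1] if the characters match, else 1 + min(D[i-1][j], D[i][j-1], D[i-1][j-1]). Filling the table (rows: prefixes of 'hgmmwsyjfjm', columns: prefixes of 'hxmwsydjm'):
     ε  h  x  m  w  s  y  d  j  m
  ε  0  1  2  3  4  5  6  7  8  9
  h  1  0  1  2  3  4  5  6  7  8
  g  2  1  1  2  3  4  5  6  7  8
  m  3  2  2  1  2  3  4  5  6  7
  m  4  3  3  2  2  3  4  5  6  6
  w  5  4  4  3  2  3  4  5  6  7
  s  6  5  5  4  3  2  3  4  5  6
  y  7  6  6  5  4  3  2  3  4  5
  j  8  7  7  6  5  4  3  3  3  4
  f  9  8  8  7  6  5  4  4  4  4
  j 10  9  9  8  7  6  5  5  4  5
  m 11 10 10  9  8  7  6  6  5  4
The bottom-right entry gives D[11][9] = 4, so no sequence of fewer than 4 edits works. Backtracking through the table gives one optimal edit sequence (4 edits):
  hgmmwsyjfjm → hmmwsyjfjm (del g @2)
  hmmwsyjfjm → hxmwsyjfjm (sub m→x @2)
  hxmwsyjfjm → hxmwsyfjm (del j @7)
  hxmwsyfjm → hxmwsydjm (sub f→d @7)
Edit distance = 4.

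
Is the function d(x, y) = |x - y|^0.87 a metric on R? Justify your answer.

Yes. With 0 < p = 0.87 ≤ 1, d(x,y) = |x-y|^0.87 is a metric on R. Non-negativity and symmetry are immediate; |x-y|^0.87 = 0 ⟺ |x-y| = 0 ⟺ x = y. For the triangle inequality, the function t ↦ t^0.87 is subadditive on [0,∞) when p ≤ 1, so |x-z|^0.87 ≤ (|x-y| + |y-z|)^0.87 ≤ |x-y|^0.87 + |y-z|^0.87.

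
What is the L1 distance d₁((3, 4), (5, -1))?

Σ|x_i - y_i| = |3 - 5| + |4 - (-1)| = 2 + 5 = 7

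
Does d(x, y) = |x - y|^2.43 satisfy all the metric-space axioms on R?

No. d(x,y) = |x-y|^2.43 fails the triangle inequality since p = 2.43 > 1. Counterexample: x = -3, y = 0, z = 11. d(x,z) = |-3 - 11|^2.43 = 14^2.43 ≈ 609.6648, but d(x,y) + d(y,z) = 3^2.43 + 11^2.43 ≈ 14.4346 + 339.3003 = 353.7349. Since 609.6648 > 353.7349, the triangle inequality is violated.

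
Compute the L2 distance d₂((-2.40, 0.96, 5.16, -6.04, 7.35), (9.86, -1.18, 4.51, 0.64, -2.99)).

√(Σ(x_i - y_i)²) = √((-2.4 - 9.86)² + (0.96 - (-1.18))² + (5.16 - 4.51)² + (-6.04 - 0.64)² + (7.35 - (-2.99))²)
= √((-12.26)² + 2.14² + 0.65² + (-6.68)² + 10.34²) = √(150.3076 + 4.5796 + 0.4225 + 44.6224 + 106.9156) = √306.8477 ≈ 17.5171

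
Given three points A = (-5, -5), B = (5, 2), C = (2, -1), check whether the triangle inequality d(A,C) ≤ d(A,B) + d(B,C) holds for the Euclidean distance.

d(A,B) = √(10² + 7²) = √149 ≈ 12.2066, d(B,C) = √(3² + 3²) = √18 ≈ 4.2426, d(A,C) = √(7² + 4²) = √65 ≈ 8.0623.
d(A,C) ≈ 8.0623 ≤ 12.2066 + 4.2426 = 16.4492. Triangle inequality is satisfied.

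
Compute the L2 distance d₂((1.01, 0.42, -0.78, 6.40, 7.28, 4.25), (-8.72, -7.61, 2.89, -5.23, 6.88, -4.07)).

√(Σ(x_i - y_i)²) = √((1.01 - (-8.72))² + (0.42 - (-7.61))² + (-0.78 - 2.89)² + (6.4 - (-5.23))² + (7.28 - 6.88)² + (4.25 - (-4.07))²)
= √(9.73² + 8.03² + (-3.67)² + 11.63² + 0.4² + 8.32²) = √(94.6729 + 64.4809 + 13.4689 + 135.2569 + 0.16 + 69.2224) = √377.262 ≈ 19.4232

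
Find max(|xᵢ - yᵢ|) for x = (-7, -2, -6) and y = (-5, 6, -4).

max(|x_i - y_i|) = max(|-7 - (-5)|, |-2 - 6|, |-6 - (-4)|) = max(2, 8, 2) = 8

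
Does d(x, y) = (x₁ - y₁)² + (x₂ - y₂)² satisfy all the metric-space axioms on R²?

No. The squared Euclidean distance fails the triangle inequality. Counterexample: x = (0, 0), y = (1, 3), z = (2, 6). d(x,z) = 2² + 6² = 40, but d(x,y) + d(y,z) = (1² + 3²) + (1² + 3²) = 10 + 10 = 20. Since 40 > 20, the triangle inequality is violated. (Note: √d, the ordinary Euclidean distance, IS a metric.)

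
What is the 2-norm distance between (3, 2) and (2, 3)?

(Σ|x_i - y_i|^2)^(1/2) = (|3 - 2|^2 + |2 - 3|^2)^(1/2)
= (1^2 + 1^2)^(1/2) = (1 + 1)^(1/2) = (2)^(1/2) ≈ 1.4142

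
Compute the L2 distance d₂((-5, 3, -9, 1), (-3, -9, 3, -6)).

√(Σ(x_i - y_i)²) = √((-5 - (-3))² + (3 - (-9))² + (-9 - 3)² + (1 - (-6))²)
= √((-2)² + 12² + (-12)² + 7²) = √(4 + 144 + 144 + 49) = √341 ≈ 18.4662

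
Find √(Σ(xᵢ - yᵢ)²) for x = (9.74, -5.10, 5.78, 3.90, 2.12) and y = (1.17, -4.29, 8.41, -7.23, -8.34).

√(Σ(x_i - y_i)²) = √((9.74 - 1.17)² + (-5.1 - (-4.29))² + (5.78 - 8.41)² + (3.9 - (-7.23))² + (2.12 - (-8.34))²)
= √(8.57² + (-0.81)² + (-2.63)² + 11.13² + 10.46²) = √(73.4449 + 0.6561 + 6.9169 + 123.8769 + 109.4116) = √314.3064 ≈ 17.7287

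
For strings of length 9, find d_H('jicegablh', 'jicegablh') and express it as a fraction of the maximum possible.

Differing positions: none. Hamming distance = 0. The maximum possible Hamming distance for length-9 strings is 9, so d_H/9 = 0/9 = 0.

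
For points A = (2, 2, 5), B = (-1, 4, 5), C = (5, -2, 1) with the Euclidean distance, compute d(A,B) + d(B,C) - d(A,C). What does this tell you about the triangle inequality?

d(A,B) = √(3² + 2² + 0²) = √13 ≈ 3.6056, d(B,C) = √(6² + 6² + 4²) = √88 ≈ 9.3808, d(A,C) = √(3² + 4² + 4²) = √41 ≈ 6.4031.
d(A,B) + d(B,C) - d(A,C) = 3.6056 + 9.3808 - 6.4031 = 12.9864 - 6.4031 = 6.5833 (to 4 decimal places). This is ≥ 0, so the triangle inequality holds for these points.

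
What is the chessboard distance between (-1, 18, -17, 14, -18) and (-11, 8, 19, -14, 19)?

max(|x_i - y_i|) = max(|-1 - (-11)|, |18 - 8|, |-17 - 19|, |14 - (-14)|, |-18 - 19|) = max(10, 10, 36, 28, 37) = 37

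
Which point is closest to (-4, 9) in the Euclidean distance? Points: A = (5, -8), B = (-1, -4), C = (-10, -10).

Distances: d(A) ≈ 19.2354, d(B) ≈ 13.3417, d(C) ≈ 19.9249. Nearest: B = (-1, -4) with distance 13.3417.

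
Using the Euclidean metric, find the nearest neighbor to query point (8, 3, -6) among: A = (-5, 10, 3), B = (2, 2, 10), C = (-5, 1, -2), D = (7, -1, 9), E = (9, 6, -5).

Distances: d(A) ≈ 17.2916, d(B) ≈ 17.1172, d(C) ≈ 13.7477, d(D) ≈ 15.5563, d(E) ≈ 3.3166. Nearest: E = (9, 6, -5) with distance 3.3166.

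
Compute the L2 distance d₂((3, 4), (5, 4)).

√(Σ(x_i - y_i)²) = √((3 - 5)² + (4 - 4)²)
= √((-2)² + 0²) = √(4 + 0) = √4 = 2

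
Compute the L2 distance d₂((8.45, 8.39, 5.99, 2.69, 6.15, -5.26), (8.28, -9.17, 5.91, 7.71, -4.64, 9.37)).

√(Σ(x_i - y_i)²) = √((8.45 - 8.28)² + (8.39 - (-9.17))² + (5.99 - 5.91)² + (2.69 - 7.71)² + (6.15 - (-4.64))² + (-5.26 - 9.37)²)
= √(0.17² + 17.56² + 0.08² + (-5.02)² + 10.79² + (-14.63)²) = √(0.0289 + 308.3536 + 0.0064 + 25.2004 + 116.4241 + 214.0369) = √664.0503 ≈ 25.7692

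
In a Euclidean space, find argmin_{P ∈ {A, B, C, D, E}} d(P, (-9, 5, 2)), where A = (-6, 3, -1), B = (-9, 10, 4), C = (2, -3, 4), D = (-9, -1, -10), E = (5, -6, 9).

Distances: d(A) ≈ 4.6904, d(B) ≈ 5.3852, d(C) ≈ 13.7477, d(D) ≈ 13.4164, d(E) ≈ 19.1311. Nearest: A = (-6, 3, -1) with distance 4.6904.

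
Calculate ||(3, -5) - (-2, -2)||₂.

√(Σ(x_i - y_i)²) = √((3 - (-2))² + (-5 - (-2))²)
= √(5² + (-3)²) = √(25 + 9) = √34 ≈ 5.831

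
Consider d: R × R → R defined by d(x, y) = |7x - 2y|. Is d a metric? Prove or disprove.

No. d fails symmetry: d(1, 8) = |7·1 - 2·8| = |-9| = 9, but d(8, 1) = |7·8 - 2·1| = |54| = 54. Since 9 ≠ 54, d(x,y) ≠ d(y,x) in general.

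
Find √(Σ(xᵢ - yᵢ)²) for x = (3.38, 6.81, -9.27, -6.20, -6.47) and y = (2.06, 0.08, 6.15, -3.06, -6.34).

√(Σ(x_i - y_i)²) = √((3.38 - 2.06)² + (6.81 - 0.08)² + (-9.27 - 6.15)² + (-6.2 - (-3.06))² + (-6.47 - (-6.34))²)
= √(1.32² + 6.73² + (-15.42)² + (-3.14)² + (-0.13)²) = √(1.7424 + 45.2929 + 237.7764 + 9.8596 + 0.0169) = √294.6882 ≈ 17.1665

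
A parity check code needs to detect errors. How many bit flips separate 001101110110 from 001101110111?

Differing positions: 12. Hamming distance = 1.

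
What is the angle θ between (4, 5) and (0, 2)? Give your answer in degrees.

With u = (4, 5), v = (0, 2):
u·v = 4·0 + 5·2 = 0 + 10 = 10.
|u| = √(4² + 5²) = √41, |v| = √(0² + 2²) = √4, so |u||v| = √(41·4) = √164.
cos θ = (u·v)/(|u||v|) = 10/√164 ≈ 0.780869
θ = arccos(0.780869) ≈ 38.66°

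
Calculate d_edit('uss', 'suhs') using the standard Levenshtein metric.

Let D[i][j] be the edit distance between the first i characters of 'uss' and the first j characters of 'suhs', with D[i][0] = i, D[0][j] = j, and D[i][j] = D[i-1][j-1] if the characters match, else 1 + min(D[i-1][j], D[i][j-1], D[i-1][j-1]). Filling the table (rows: prefixes of 'uss', columns: prefixes of 'suhs'):
     ε  s  u  h  s
  ε  0  1  2  3  4
  u  1  1  1  2  3
  s  2  1  2  2  2
  s  3  2  2  3  2
The bottom-right entry gives D[3][4] = 2, so no sequence of fewer than 2 edits works. Backtracking through the table gives one optimal edit sequence (2 edits):
  uss → suss (ins s @1)
  suss → suhs (sub s→h @3)
Edit distance = 2.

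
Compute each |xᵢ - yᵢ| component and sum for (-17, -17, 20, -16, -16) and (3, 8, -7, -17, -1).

Σ|x_i - y_i| = |-17 - 3| + |-17 - 8| + |20 - (-7)| + |-16 - (-17)| + |-16 - (-1)| = 20 + 25 + 27 + 1 + 15 = 88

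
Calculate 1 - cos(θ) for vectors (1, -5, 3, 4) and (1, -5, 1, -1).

With u = (1, -5, 3, 4), v = (1, -5, 1, -1):
u·v = 1·1 + (-5)·(-5) + 3·1 + 4·(-1) = 1 + 25 + 3 + (-4) = 25.
|u| = √(1² + (-5)² + 3² + 4²) = √51, |v| = √(1² + (-5)² + 1² + (-1)²) = √28, so |u||v| = √(51·28) = √1428.
cos θ = (u·v)/(|u||v|) = 25/√1428 ≈ 0.6616
Cosine distance = 1 - cos θ ≈ 1 - 0.6616 = 0.3384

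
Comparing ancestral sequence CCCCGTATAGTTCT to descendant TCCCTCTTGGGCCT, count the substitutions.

Differing positions: 1, 5, 6, 7, 9, 11, 12. Hamming distance = 7.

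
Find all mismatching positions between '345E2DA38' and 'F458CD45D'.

Differing positions: 1, 4, 5, 7, 8, 9. Hamming distance = 6.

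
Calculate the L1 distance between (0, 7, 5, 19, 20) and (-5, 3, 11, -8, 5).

Σ|x_i - y_i| = |0 - (-5)| + |7 - 3| + |5 - 11| + |19 - (-8)| + |20 - 5| = 5 + 4 + 6 + 27 + 15 = 57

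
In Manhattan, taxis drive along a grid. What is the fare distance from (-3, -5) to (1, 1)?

Σ|x_i - y_i| = |-3 - 1| + |-5 - 1| = 4 + 6 = 10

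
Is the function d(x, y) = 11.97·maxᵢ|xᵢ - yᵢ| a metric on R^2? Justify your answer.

Yes. The L∞ (Chebyshev) norm induces a metric on R^2, and multiplying a metric by a positive constant 11.97 > 0 preserves all four axioms: non-negativity (11.97·||x-y|| ≥ 0), identity (11.97·||x-y|| = 0 ⟺ ||x-y|| = 0 ⟺ x = y), symmetry (||x-y|| = ||y-x||), and the triangle inequality (11.97·||x-z|| ≤ 11.97·||x-y|| + 11.97·||y-z||). So d is a metric.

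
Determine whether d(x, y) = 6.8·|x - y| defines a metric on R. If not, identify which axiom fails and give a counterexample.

Yes. Since |x - y| is a metric on R and 6.8 > 0, the positive scalar multiple 6.8·|x - y| is also a metric: scaling by a positive constant preserves non-negativity, identity (d=0 ⟺ |x-y|=0 ⟺ x=y), symmetry, and the triangle inequality.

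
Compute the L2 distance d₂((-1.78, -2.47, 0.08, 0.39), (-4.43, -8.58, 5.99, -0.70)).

√(Σ(x_i - y_i)²) = √((-1.78 - (-4.43))² + (-2.47 - (-8.58))² + (0.08 - 5.99)² + (0.39 - (-0.7))²)
= √(2.65² + 6.11² + (-5.91)² + 1.09²) = √(7.0225 + 37.3321 + 34.9281 + 1.1881) = √80.4708 ≈ 8.9706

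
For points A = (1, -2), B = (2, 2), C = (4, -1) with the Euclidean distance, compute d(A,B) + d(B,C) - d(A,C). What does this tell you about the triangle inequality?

d(A,B) = √(1² + 4²) = √17 ≈ 4.1231, d(B,C) = √(2² + 3²) = √13 ≈ 3.6056, d(A,C) = √(3² + 1²) = √10 ≈ 3.1623.
d(A,B) + d(B,C) - d(A,C) = 4.1231 + 3.6056 - 3.1623 = 7.7287 - 3.1623 = 4.5664 (to 4 decimal places). This is ≥ 0, so the triangle inequality holds for these points.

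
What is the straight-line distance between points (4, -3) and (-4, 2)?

√(Σ(x_i - y_i)²) = √((4 - (-4))² + (-3 - 2)²)
= √(8² + (-5)²) = √(64 + 25) = √89 ≈ 9.434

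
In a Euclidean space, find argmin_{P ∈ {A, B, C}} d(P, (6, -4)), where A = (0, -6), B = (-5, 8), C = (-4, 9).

Distances: d(A) ≈ 6.3246, d(B) ≈ 16.2788, d(C) ≈ 16.4012. Nearest: A = (0, -6) with distance 6.3246.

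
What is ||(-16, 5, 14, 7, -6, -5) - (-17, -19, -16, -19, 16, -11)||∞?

max(|x_i - y_i|) = max(|-16 - (-17)|, |5 - (-19)|, |14 - (-16)|, |7 - (-19)|, |-6 - 16|, |-5 - (-11)|) = max(1, 24, 30, 26, 22, 6) = 30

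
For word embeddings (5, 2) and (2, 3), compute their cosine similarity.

With u = (5, 2), v = (2, 3):
u·v = 5·2 + 2·3 = 10 + 6 = 16.
|u| = √(5² + 2²) = √29, |v| = √(2² + 3²) = √13, so |u||v| = √(29·13) = √377.
cos θ = (u·v)/(|u||v|) = 16/√377 ≈ 0.824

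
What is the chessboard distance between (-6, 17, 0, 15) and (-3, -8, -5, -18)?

max(|x_i - y_i|) = max(|-6 - (-3)|, |17 - (-8)|, |0 - (-5)|, |15 - (-18)|) = max(3, 25, 5, 33) = 33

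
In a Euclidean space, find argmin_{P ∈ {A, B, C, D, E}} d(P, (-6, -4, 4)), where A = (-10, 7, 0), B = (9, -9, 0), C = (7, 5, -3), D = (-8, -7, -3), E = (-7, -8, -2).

Distances: d(A) ≈ 12.3693, d(B) ≈ 16.3095, d(C) ≈ 17.2916, d(D) ≈ 7.874, d(E) ≈ 7.2801. Nearest: E = (-7, -8, -2) with distance 7.2801.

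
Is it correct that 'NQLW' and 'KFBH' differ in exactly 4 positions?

Differing positions: 1, 2, 3, 4. Hamming distance = 4, so the claim is true.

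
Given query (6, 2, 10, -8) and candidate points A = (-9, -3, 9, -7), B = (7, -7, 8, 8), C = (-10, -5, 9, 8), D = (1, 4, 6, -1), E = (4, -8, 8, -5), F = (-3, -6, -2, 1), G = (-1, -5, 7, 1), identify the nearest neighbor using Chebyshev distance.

Distances: d(A) = 15, d(B) = 16, d(C) = 16, d(D) = 7, d(E) = 10, d(F) = 12, d(G) = 9. Nearest: D = (1, 4, 6, -1) with distance 7.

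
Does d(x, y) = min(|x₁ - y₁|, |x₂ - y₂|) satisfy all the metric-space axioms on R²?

No. d fails identity of indiscernibles: take x = (4, 0) and y = (4, 9). Then d(x,y) = min(|4 - 4|, |0 - 9|) = min(0, 9) = 0, yet x ≠ y.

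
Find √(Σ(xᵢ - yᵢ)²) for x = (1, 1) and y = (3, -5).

√(Σ(x_i - y_i)²) = √((1 - 3)² + (1 - (-5))²)
= √((-2)² + 6²) = √(4 + 36) = √40 ≈ 6.3246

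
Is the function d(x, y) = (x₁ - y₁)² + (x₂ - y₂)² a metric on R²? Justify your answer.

No. The squared Euclidean distance fails the triangle inequality. Counterexample: x = (0, 0), y = (1, 1), z = (2, 2). d(x,z) = 2² + 2² = 8, but d(x,y) + d(y,z) = (1² + 1²) + (1² + 1²) = 2 + 2 = 4. Since 8 > 4, the triangle inequality is violated. (Note: √d, the ordinary Euclidean distance, IS a metric.)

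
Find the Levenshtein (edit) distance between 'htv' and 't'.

Let D[i][j] be the edit distance between the first i characters of 'htv' and the first j characters of 't', with D[i][0] = i, D[0][j] = j, and D[i][j] = D[i-1][j-1] if the characters match, else 1 + min(D[i-1][j], D[i][j-1], D[i-1][j-1]). Filling the table (rows: prefixes of 'htv', columns: prefixes of 't'):
     ε  t
  ε  0  1
  h  1  1
  t  2  1
  v  3  2
The bottom-right entry gives D[3][1] = 2, so no sequence of fewer than 2 edits works. Backtracking through the table gives one optimal edit sequence (2 edits):
  htv → tv (del h @1)
  tv → t (del v @2)
Edit distance = 2.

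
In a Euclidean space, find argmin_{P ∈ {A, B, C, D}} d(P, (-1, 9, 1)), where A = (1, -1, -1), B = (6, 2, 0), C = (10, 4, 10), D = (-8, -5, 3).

Distances: d(A) ≈ 10.3923, d(B) ≈ 9.9499, d(C) ≈ 15.0665, d(D) ≈ 15.7797. Nearest: B = (6, 2, 0) with distance 9.9499.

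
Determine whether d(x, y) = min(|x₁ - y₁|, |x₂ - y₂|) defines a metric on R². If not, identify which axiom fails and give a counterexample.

No. d fails identity of indiscernibles: take x = (-3, 0) and y = (-3, 3). Then d(x,y) = min(|-3 - (-3)|, |0 - 3|) = min(0, 3) = 0, yet x ≠ y.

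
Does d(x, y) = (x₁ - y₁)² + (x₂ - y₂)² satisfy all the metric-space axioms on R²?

No. The squared Euclidean distance fails the triangle inequality. Counterexample: x = (0, 0), y = (5, 2), z = (10, 4). d(x,z) = 10² + 4² = 116, but d(x,y) + d(y,z) = (5² + 2²) + (5² + 2²) = 29 + 29 = 58. Since 116 > 58, the triangle inequality is violated. (Note: √d, the ordinary Euclidean distance, IS a metric.)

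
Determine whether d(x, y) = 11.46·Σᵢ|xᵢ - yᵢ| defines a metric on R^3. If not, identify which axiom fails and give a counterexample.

Yes. The L1 (Manhattan) norm induces a metric on R^3, and multiplying a metric by a positive constant 11.46 > 0 preserves all four axioms: non-negativity (11.46·||x-y|| ≥ 0), identity (11.46·||x-y|| = 0 ⟺ ||x-y|| = 0 ⟺ x = y), symmetry (||x-y|| = ||y-x||), and the triangle inequality (11.46·||x-z|| ≤ 11.46·||x-y|| + 11.46·||y-z||). So d is a metric.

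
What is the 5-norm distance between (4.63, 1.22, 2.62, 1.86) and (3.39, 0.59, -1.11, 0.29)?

(Σ|x_i - y_i|^5)^(1/5) = (|4.63 - 3.39|^5 + |1.22 - 0.59|^5 + |2.62 - (-1.11)|^5 + |1.86 - 0.29|^5)^(1/5)
= (1.24^5 + 0.63^5 + 3.73^5 + 1.57^5)^(1/5) ≈ (2.9316 + 0.0992 + 722.0116 + 9.5389)^(1/5) = (734.5813)^(1/5) ≈ 3.7429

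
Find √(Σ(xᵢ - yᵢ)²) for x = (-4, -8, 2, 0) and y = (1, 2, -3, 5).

√(Σ(x_i - y_i)²) = √((-4 - 1)² + (-8 - 2)² + (2 - (-3))² + (0 - 5)²)
= √((-5)² + (-10)² + 5² + (-5)²) = √(25 + 100 + 25 + 25) = √175 ≈ 13.2288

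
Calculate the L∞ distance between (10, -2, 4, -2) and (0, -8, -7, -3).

max(|x_i - y_i|) = max(|10 - 0|, |-2 - (-8)|, |4 - (-7)|, |-2 - (-3)|) = max(10, 6, 11, 1) = 11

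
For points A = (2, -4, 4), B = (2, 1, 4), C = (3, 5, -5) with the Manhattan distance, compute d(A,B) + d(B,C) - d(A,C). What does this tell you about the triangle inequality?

d(A,B) = 0 + 5 + 0 = 5, d(B,C) = 1 + 4 + 9 = 14, d(A,C) = 1 + 9 + 9 = 19.
d(A,B) + d(B,C) - d(A,C) = 5 + 14 - 19 = 19 - 19 = 0. This is ≥ 0, so the triangle inequality holds for these points.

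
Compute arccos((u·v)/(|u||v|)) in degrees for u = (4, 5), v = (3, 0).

With u = (4, 5), v = (3, 0):
u·v = 4·3 + 5·0 = 12 + 0 = 12.
|u| = √(4² + 5²) = √41, |v| = √(3² + 0²) = √9, so |u||v| = √(41·9) = √369.
cos θ = (u·v)/(|u||v|) = 12/√369 ≈ 0.624695
θ = arccos(0.624695) ≈ 51.34°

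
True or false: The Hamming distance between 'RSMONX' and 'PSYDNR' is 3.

Differing positions: 1, 3, 4, 6. Hamming distance = 4, so the claim that d_H = 3 is false.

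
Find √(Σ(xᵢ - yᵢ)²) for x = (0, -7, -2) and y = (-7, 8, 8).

√(Σ(x_i - y_i)²) = √((0 - (-7))² + (-7 - 8)² + (-2 - 8)²)
= √(7² + (-15)² + (-10)²) = √(49 + 225 + 100) = √374 ≈ 19.3391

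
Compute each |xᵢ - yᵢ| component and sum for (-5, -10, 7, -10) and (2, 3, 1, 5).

Σ|x_i - y_i| = |-5 - 2| + |-10 - 3| + |7 - 1| + |-10 - 5| = 7 + 13 + 6 + 15 = 41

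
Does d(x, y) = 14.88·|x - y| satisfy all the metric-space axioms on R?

Yes. Since |x - y| is a metric on R and 14.88 > 0, the positive scalar multiple 14.88·|x - y| is also a metric: scaling by a positive constant preserves non-negativity, identity (d=0 ⟺ |x-y|=0 ⟺ x=y), symmetry, and the triangle inequality.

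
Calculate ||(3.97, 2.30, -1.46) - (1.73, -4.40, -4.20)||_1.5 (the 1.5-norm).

(Σ|x_i - y_i|^1.5)^(1/1.5) = (|3.97 - 1.73|^1.5 + |2.3 - (-4.4)|^1.5 + |-1.46 - (-4.2)|^1.5)^(1/1.5)
= (2.24^1.5 + 6.7^1.5 + 2.74^1.5)^(1/1.5) ≈ (3.3525 + 17.3425 + 4.5355)^(1/1.5) = (25.2305)^(1/1.5) ≈ 8.6024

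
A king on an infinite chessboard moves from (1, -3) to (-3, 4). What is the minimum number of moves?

max(|x_i - y_i|) = max(|1 - (-3)|, |-3 - 4|) = max(4, 7) = 7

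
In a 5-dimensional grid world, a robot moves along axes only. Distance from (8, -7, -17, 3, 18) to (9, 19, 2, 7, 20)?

Σ|x_i - y_i| = |8 - 9| + |-7 - 19| + |-17 - 2| + |3 - 7| + |18 - 20| = 1 + 26 + 19 + 4 + 2 = 52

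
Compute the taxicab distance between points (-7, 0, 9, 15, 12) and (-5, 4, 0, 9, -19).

Σ|x_i - y_i| = |-7 - (-5)| + |0 - 4| + |9 - 0| + |15 - 9| + |12 - (-19)| = 2 + 4 + 9 + 6 + 31 = 52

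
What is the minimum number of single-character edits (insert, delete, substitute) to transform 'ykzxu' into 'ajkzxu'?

Let D[i][j] be the edit distance between the first i characters of 'ykzxu' and the first j characters of 'ajkzxu', with D[i][0] = i, D[0][j] = j, and D[i][j] = D[i-1][j-1] if the characters match, else 1 + min(D[i-1][j], D[i][j-1], D[i-1][j-1]). Filling the table (rows: prefixes of 'ykzxu', columns: prefixes of 'ajkzxu'):
     ε  a  j  k  z  x  u
  ε  0  1  2  3  4  5  6
  y  1  1  2  3  4  5  6
  k  2  2  2  2  3  4  5
  z  3  3  3  3  2  3  4
  x  4  4  4  4  3  2  3
  u  5  5  5  5  4  3  2
The bottom-right entry gives D[5][6] = 2, so no sequence of fewer than 2 edits works. Backtracking through the table gives one optimal edit sequence (2 edits):
  ykzxu → aykzxu (ins a @1)
  aykzxu → ajkzxu (sub y→j @2)
Edit distance = 2.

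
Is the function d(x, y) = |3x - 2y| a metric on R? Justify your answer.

No. d fails symmetry: d(7, 3) = |3·7 - 2·3| = |15| = 15, but d(3, 7) = |3·3 - 2·7| = |-5| = 5. Since 15 ≠ 5, d(x,y) ≠ d(y,x) in general.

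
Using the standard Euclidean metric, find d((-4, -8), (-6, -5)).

√(Σ(x_i - y_i)²) = √((-4 - (-6))² + (-8 - (-5))²)
= √(2² + (-3)²) = √(4 + 9) = √13 ≈ 3.6056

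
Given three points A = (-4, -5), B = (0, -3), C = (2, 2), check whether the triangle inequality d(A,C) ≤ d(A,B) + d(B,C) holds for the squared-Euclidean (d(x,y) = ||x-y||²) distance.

d(A,B) = 4² + 2² = 20, d(B,C) = 2² + 5² = 29, d(A,C) = 6² + 7² = 85.
d(A,C) = 85 > 20 + 29 = 49. Triangle inequality is VIOLATED. (Squared-Euclidean is not a metric — this is a counterexample.)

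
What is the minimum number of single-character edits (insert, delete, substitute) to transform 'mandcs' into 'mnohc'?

Let D[i][j] be the edit distance between the first i characters of 'mandcs' and the first j characters of 'mnohc', with D[i][0] = i, D[0][j] = j, and D[i][j] = D[i-1][j-1] if the characters match, else 1 + min(D[i-1][j], D[i][j-1], D[i-1][j-1]). Filling the table (rows: prefixes of 'mandcs', columns: prefixes of 'mnohc'):
     ε  m  n  o  h  c
  ε  0  1  2  3  4  5
  m  1  0  1  2  3  4
  a  2  1  1  2  3  4
  n  3  2  1  2  3  4
  d  4  3  2  2  3  4
  c  5  4  3  3  3  3
  s  6  5  4  4  4  4
The bottom-right entry gives D[6][5] = 4, so no sequence of fewer than 4 edits works. Backtracking through the table gives one optimal edit sequence (4 edits):
  mandcs → mndcs (del a @2)
  mndcs → mnocs (sub d→o @3)
  mnocs → mnohs (sub c→h @4)
  mnohs → mnohc (sub s→c @5)
Edit distance = 4.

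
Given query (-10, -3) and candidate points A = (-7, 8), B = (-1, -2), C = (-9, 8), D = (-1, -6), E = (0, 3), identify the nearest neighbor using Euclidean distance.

Distances: d(A) ≈ 11.4018, d(B) ≈ 9.0554, d(C) ≈ 11.0454, d(D) ≈ 9.4868, d(E) ≈ 11.6619. Nearest: B = (-1, -2) with distance 9.0554.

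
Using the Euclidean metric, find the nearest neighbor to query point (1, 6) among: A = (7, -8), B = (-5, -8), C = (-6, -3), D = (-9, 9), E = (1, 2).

Distances: d(A) ≈ 15.2315, d(B) ≈ 15.2315, d(C) ≈ 11.4018, d(D) ≈ 10.4403, d(E) = 4. Nearest: E = (1, 2) with distance 4.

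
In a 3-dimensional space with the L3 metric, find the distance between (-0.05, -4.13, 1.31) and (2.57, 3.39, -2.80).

(Σ|x_i - y_i|^3)^(1/3) = (|-0.05 - 2.57|^3 + |-4.13 - 3.39|^3 + |1.31 - (-2.8)|^3)^(1/3)
= (2.62^3 + 7.52^3 + 4.11^3)^(1/3) ≈ (17.9847 + 425.259 + 69.4265)^(1/3) = (512.6702)^(1/3) ≈ 8.0035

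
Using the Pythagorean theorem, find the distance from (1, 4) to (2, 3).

√(Σ(x_i - y_i)²) = √((1 - 2)² + (4 - 3)²)
= √((-1)² + 1²) = √(1 + 1) = √2 ≈ 1.4142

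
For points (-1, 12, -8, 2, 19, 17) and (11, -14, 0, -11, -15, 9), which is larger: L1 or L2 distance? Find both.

L1 = |-1 - 11| + |12 - (-14)| + |-8 - 0| + |2 - (-11)| + |19 - (-15)| + |17 - 9| = 12 + 26 + 8 + 13 + 34 + 8 = 101
L2 = √(12² + 26² + 8² + 13² + 34² + 8²) = √2273 ≈ 47.676
L1 ≥ L2 always (equality iff movement is along one axis); L1 > L2 here.
Ratio L1/L2 = 101/√2273 ≈ 2.1185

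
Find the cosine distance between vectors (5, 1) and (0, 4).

With u = (5, 1), v = (0, 4):
u·v = 5·0 + 1·4 = 0 + 4 = 4.
|u| = √(5² + 1²) = √26, |v| = √(0² + 4²) = √16, so |u||v| = √(26·16) = √416.
cos θ = (u·v)/(|u||v|) = 4/√416 ≈ 0.1961
Cosine distance = 1 - cos θ ≈ 1 - 0.1961 = 0.8039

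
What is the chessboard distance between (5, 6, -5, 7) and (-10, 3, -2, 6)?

max(|x_i - y_i|) = max(|5 - (-10)|, |6 - 3|, |-5 - (-2)|, |7 - 6|) = max(15, 3, 3, 1) = 15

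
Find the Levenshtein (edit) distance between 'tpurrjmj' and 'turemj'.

Let D[i][j] be the edit distance between the first i characters of 'tpurrjmj' and the first j characters of 'turemj', with D[i][0] = i, D[0][j] = j, and D[i][j] = D[i-1][j-1] if the characters match, else 1 + min(D[i-1][j], D[i][j-1], D[i-1][j-1]). Filling the table (rows: prefixes of 'tpurrjmj', columns: prefixes of 'turemj'):
     ε  t  u  r  e  m  j
  ε  0  1  2  3  4  5  6
  t  1  0  1  2  3  4  5
  p  2  1  1  2  3  4  5
  u  3  2  1  2  3  4  5
  r  4  3  2  1  2  3  4
  r  5  4  3  2  2  3  4
  j  6  5  4  3  3  3  3
  m  7  6  5  4  4  3  4
  j  8  7  6  5  5  4  3
The bottom-right entry gives D[8][6] = 3, so no sequence of fewer than 3 edits works. Backtracking through the table gives one optimal edit sequence (3 edits):
  tpurrjmj → turrjmj (del p @2)
  turrjmj → turjmj (del r @3)
  turjmj → turemj (sub j→e @4)
Edit distance = 3.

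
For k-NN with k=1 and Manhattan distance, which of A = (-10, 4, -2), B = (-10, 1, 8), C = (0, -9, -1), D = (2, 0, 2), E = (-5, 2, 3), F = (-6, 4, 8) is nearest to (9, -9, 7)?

Distances: d(A) = 41, d(B) = 30, d(C) = 17, d(D) = 21, d(E) = 29, d(F) = 29. Nearest: C = (0, -9, -1) with distance 17.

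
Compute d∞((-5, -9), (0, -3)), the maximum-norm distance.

max(|x_i - y_i|) = max(|-5 - 0|, |-9 - (-3)|) = max(5, 6) = 6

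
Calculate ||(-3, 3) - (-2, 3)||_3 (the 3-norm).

(Σ|x_i - y_i|^3)^(1/3) = (|-3 - (-2)|^3 + |3 - 3|^3)^(1/3)
= (1^3 + 0^3)^(1/3) = (1 + 0)^(1/3) = (1)^(1/3) = 1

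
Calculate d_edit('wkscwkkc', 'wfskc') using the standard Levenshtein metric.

Let D[i][j] be the edit distance between the first i characters of 'wkscwkkc' and the first j characters of 'wfskc', with D[i][0] = i, D[0][j] = j, and D[i][j] = D[i-1][j-1] if the characters match, else 1 + min(D[i-1][j], D[i][j-1], D[i-1][j-1]). Filling the table (rows: prefixes of 'wkscwkkc', columns: prefixes of 'wfskc'):
     ε  w  f  s  k  c
  ε  0  1  2  3  4  5
  w  1  0  1  2  3  4
  k  2  1  1  2  2  3
  s  3  2  2  1  2  3
  c  4  3  3  2  2  2
  w  5  4  4  3  3  3
  k  6  5  5  4  3  4
  k  7  6  6  5  4  4
  c  8  7  7  6  5  4
The bottom-right entry gives D[8][5] = 4, so no sequence of fewer than 4 edits works. Backtracking through the table gives one optimal edit sequence (4 edits):
  wkscwkkc → wfscwkkc (sub k→f @2)
  wfscwkkc → wfswkkc (del c @4)
  wfswkkc → wfskkc (del w @4)
  wfskkc → wfskc (del k @4)
Edit distance = 4.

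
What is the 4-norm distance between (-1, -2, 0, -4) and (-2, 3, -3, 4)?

(Σ|x_i - y_i|^4)^(1/4) = (|-1 - (-2)|^4 + |-2 - 3|^4 + |0 - (-3)|^4 + |-4 - 4|^4)^(1/4)
= (1^4 + 5^4 + 3^4 + 8^4)^(1/4) = (1 + 625 + 81 + 4096)^(1/4) = (4803)^(1/4) ≈ 8.3249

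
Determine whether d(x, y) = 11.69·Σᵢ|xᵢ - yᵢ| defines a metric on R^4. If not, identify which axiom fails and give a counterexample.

Yes. The L1 (Manhattan) norm induces a metric on R^4, and multiplying a metric by a positive constant 11.69 > 0 preserves all four axioms: non-negativity (11.69·||x-y|| ≥ 0), identity (11.69·||x-y|| = 0 ⟺ ||x-y|| = 0 ⟺ x = y), symmetry (||x-y|| = ||y-x||), and the triangle inequality (11.69·||x-z|| ≤ 11.69·||x-y|| + 11.69·||y-z||). So d is a metric.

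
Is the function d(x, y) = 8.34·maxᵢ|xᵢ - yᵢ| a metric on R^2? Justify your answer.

Yes. The L∞ (Chebyshev) norm induces a metric on R^2, and multiplying a metric by a positive constant 8.34 > 0 preserves all four axioms: non-negativity (8.34·||x-y|| ≥ 0), identity (8.34·||x-y|| = 0 ⟺ ||x-y|| = 0 ⟺ x = y), symmetry (||x-y|| = ||y-x||), and the triangle inequality (8.34·||x-z|| ≤ 8.34·||x-y|| + 8.34·||y-z||). So d is a metric.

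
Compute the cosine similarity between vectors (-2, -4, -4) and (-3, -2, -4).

With u = (-2, -4, -4), v = (-3, -2, -4):
u·v = (-2)·(-3) + (-4)·(-2) + (-4)·(-4) = 6 + 8 + 16 = 30.
|u| = √((-2)² + (-4)² + (-4)²) = √36, |v| = √((-3)² + (-2)² + (-4)²) = √29, so |u||v| = √(36·29) = √1044.
cos θ = (u·v)/(|u||v|) = 30/√1044 ≈ 0.9285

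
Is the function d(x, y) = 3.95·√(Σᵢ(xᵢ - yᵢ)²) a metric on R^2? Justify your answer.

Yes. The L2 (Euclidean) norm induces a metric on R^2, and multiplying a metric by a positive constant 3.95 > 0 preserves all four axioms: non-negativity (3.95·||x-y|| ≥ 0), identity (3.95·||x-y|| = 0 ⟺ ||x-y|| = 0 ⟺ x = y), symmetry (||x-y|| = ||y-x||), and the triangle inequality (3.95·||x-z|| ≤ 3.95·||x-y|| + 3.95·||y-z||). So d is a metric.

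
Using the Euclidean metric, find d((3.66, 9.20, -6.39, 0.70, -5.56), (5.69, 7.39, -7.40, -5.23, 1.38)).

√(Σ(x_i - y_i)²) = √((3.66 - 5.69)² + (9.2 - 7.39)² + (-6.39 - (-7.4))² + (0.7 - (-5.23))² + (-5.56 - 1.38)²)
= √((-2.03)² + 1.81² + 1.01² + 5.93² + (-6.94)²) = √(4.1209 + 3.2761 + 1.0201 + 35.1649 + 48.1636) = √91.7456 ≈ 9.5784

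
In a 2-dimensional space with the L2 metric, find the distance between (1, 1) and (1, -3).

(Σ|x_i - y_i|^2)^(1/2) = (|1 - 1|^2 + |1 - (-3)|^2)^(1/2)
= (0^2 + 4^2)^(1/2) = (0 + 16)^(1/2) = (16)^(1/2) = 4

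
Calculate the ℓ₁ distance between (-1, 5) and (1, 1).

Σ|x_i - y_i| = |-1 - 1| + |5 - 1| = 2 + 4 = 6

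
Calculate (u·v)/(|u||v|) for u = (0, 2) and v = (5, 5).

With u = (0, 2), v = (5, 5):
u·v = 0·5 + 2·5 = 0 + 10 = 10.
|u| = √(0² + 2²) = √4, |v| = √(5² + 5²) = √50, so |u||v| = √(4·50) = √200.
cos θ = (u·v)/(|u||v|) = 10/√200 ≈ 0.7071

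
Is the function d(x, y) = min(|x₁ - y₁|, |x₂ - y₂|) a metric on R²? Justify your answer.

No. d fails identity of indiscernibles: take x = (-3, 0) and y = (-3, 4). Then d(x,y) = min(|-3 - (-3)|, |0 - 4|) = min(0, 4) = 0, yet x ≠ y.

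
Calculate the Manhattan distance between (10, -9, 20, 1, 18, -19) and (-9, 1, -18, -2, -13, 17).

Σ|x_i - y_i| = |10 - (-9)| + |-9 - 1| + |20 - (-18)| + |1 - (-2)| + |18 - (-13)| + |-19 - 17| = 19 + 10 + 38 + 3 + 31 + 36 = 137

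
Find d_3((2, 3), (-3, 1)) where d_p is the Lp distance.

(Σ|x_i - y_i|^3)^(1/3) = (|2 - (-3)|^3 + |3 - 1|^3)^(1/3)
= (5^3 + 2^3)^(1/3) = (125 + 8)^(1/3) = (133)^(1/3) ≈ 5.1045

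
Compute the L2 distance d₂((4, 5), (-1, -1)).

√(Σ(x_i - y_i)²) = √((4 - (-1))² + (5 - (-1))²)
= √(5² + 6²) = √(25 + 36) = √61 ≈ 7.8102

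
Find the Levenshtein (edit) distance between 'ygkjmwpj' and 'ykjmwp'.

Let D[i][j] be the edit distance between the first i characters of 'ygkjmwpj' and the first j characters of 'ykjmwp', with D[i][0] = i, D[0][j] = j, and D[i][j] = D[i-1][j-1] if the characters match, else 1 + min(D[i-1][j], D[i][j-1], D[i-1][j-1]). Filling the table (rows: prefixes of 'ygkjmwpj', columns: prefixes of 'ykjmwp'):
     ε  y  k  j  m  w  p
  ε  0  1  2  3  4  5  6
  y  1  0  1  2  3  4  5
  g  2  1  1  2  3  4  5
  k  3  2  1  2  3  4  5
  j  4  3  2  1  2  3  4
  m  5  4  3  2  1  2  3
  w  6  5  4  3  2  1  2
  p  7  6  5  4  3  2  1
  j  8  7  6  5  4  3  2
The bottom-right entry gives D[8][6] = 2, so no sequence of fewer than 2 edits works. Backtracking through the table gives one optimal edit sequence (2 edits):
  ygkjmwpj → ykjmwpj (del g @2)
  ykjmwpj → ykjmwp (del j @7)
Edit distance = 2.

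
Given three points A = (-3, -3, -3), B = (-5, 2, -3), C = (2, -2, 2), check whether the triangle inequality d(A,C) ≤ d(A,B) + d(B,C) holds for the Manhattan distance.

d(A,B) = 2 + 5 + 0 = 7, d(B,C) = 7 + 4 + 5 = 16, d(A,C) = 5 + 1 + 5 = 11.
d(A,C) = 11 ≤ 7 + 16 = 23. Triangle inequality is satisfied.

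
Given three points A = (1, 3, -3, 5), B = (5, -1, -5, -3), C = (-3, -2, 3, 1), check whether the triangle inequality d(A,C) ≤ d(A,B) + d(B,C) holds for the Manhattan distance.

d(A,B) = 4 + 4 + 2 + 8 = 18, d(B,C) = 8 + 1 + 8 + 4 = 21, d(A,C) = 4 + 5 + 6 + 4 = 19.
d(A,C) = 19 ≤ 18 + 21 = 39. Triangle inequality is satisfied.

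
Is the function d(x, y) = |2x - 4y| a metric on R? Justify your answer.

No. d fails symmetry: d(9, 4) = |2·9 - 4·4| = |2| = 2, but d(4, 9) = |2·4 - 4·9| = |-28| = 28. Since 2 ≠ 28, d(x,y) ≠ d(y,x) in general.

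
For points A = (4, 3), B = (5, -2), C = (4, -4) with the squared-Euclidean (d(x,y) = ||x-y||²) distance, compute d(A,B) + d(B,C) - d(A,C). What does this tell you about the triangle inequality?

d(A,B) = 1² + 5² = 26, d(B,C) = 1² + 2² = 5, d(A,C) = 0² + 7² = 49.
d(A,B) + d(B,C) - d(A,C) = 26 + 5 - 49 = 31 - 49 = -18. This is < 0, so the triangle inequality FAILS for these points (squared-Euclidean is not a metric).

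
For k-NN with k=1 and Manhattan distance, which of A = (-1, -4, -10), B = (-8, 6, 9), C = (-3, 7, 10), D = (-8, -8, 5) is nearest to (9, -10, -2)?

Distances: d(A) = 24, d(B) = 44, d(C) = 41, d(D) = 26. Nearest: A = (-1, -4, -10) with distance 24.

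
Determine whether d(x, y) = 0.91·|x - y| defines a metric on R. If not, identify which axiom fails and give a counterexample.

Yes. Since |x - y| is a metric on R and 0.91 > 0, the positive scalar multiple 0.91·|x - y| is also a metric: scaling by a positive constant preserves non-negativity, identity (d=0 ⟺ |x-y|=0 ⟺ x=y), symmetry, and the triangle inequality.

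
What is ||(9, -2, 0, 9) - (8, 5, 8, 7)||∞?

max(|x_i - y_i|) = max(|9 - 8|, |-2 - 5|, |0 - 8|, |9 - 7|) = max(1, 7, 8, 2) = 8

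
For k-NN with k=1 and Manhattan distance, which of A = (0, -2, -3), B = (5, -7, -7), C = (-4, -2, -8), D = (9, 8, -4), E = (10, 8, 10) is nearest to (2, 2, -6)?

Distances: d(A) = 9, d(B) = 13, d(C) = 12, d(D) = 15, d(E) = 30. Nearest: A = (0, -2, -3) with distance 9.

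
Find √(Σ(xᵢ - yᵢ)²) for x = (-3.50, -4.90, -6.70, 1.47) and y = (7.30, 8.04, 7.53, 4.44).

√(Σ(x_i - y_i)²) = √((-3.5 - 7.3)² + (-4.9 - 8.04)² + (-6.7 - 7.53)² + (1.47 - 4.44)²)
= √((-10.8)² + (-12.94)² + (-14.23)² + (-2.97)²) = √(116.64 + 167.4436 + 202.4929 + 8.8209) = √495.3974 ≈ 22.2575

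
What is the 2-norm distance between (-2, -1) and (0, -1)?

(Σ|x_i - y_i|^2)^(1/2) = (|-2 - 0|^2 + |-1 - (-1)|^2)^(1/2)
= (2^2 + 0^2)^(1/2) = (4 + 0)^(1/2) = (4)^(1/2) = 2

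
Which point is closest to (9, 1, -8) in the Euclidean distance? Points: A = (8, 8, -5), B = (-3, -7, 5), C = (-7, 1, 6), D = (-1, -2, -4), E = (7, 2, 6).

Distances: d(A) ≈ 7.6811, d(B) ≈ 19.4165, d(C) ≈ 21.2603, d(D) ≈ 11.1803, d(E) ≈ 14.1774. Nearest: A = (8, 8, -5) with distance 7.6811.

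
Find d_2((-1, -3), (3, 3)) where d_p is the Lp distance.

(Σ|x_i - y_i|^2)^(1/2) = (|-1 - 3|^2 + |-3 - 3|^2)^(1/2)
= (4^2 + 6^2)^(1/2) = (16 + 36)^(1/2) = (52)^(1/2) ≈ 7.2111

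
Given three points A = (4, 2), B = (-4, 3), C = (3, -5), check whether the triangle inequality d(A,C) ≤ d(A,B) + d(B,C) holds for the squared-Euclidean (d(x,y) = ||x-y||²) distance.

d(A,B) = 8² + 1² = 65, d(B,C) = 7² + 8² = 113, d(A,C) = 1² + 7² = 50.
d(A,C) = 50 ≤ 65 + 113 = 178. Triangle inequality is satisfied.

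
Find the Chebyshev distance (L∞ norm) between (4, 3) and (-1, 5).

max(|x_i - y_i|) = max(|4 - (-1)|, |3 - 5|) = max(5, 2) = 5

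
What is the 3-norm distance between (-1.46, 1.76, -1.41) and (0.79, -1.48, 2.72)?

(Σ|x_i - y_i|^3)^(1/3) = (|-1.46 - 0.79|^3 + |1.76 - (-1.48)|^3 + |-1.41 - 2.72|^3)^(1/3)
= (2.25^3 + 3.24^3 + 4.13^3)^(1/3) ≈ (11.3906 + 34.0122 + 70.445)^(1/3) = (115.8478)^(1/3) ≈ 4.8749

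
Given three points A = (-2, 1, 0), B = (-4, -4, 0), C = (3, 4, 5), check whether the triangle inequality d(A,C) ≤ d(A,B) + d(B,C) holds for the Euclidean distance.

d(A,B) = √(2² + 5² + 0²) = √29 ≈ 5.3852, d(B,C) = √(7² + 8² + 5²) = √138 ≈ 11.7473, d(A,C) = √(5² + 3² + 5²) = √59 ≈ 7.6811.
d(A,C) ≈ 7.6811 ≤ 5.3852 + 11.7473 = 17.1325. Triangle inequality is satisfied.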